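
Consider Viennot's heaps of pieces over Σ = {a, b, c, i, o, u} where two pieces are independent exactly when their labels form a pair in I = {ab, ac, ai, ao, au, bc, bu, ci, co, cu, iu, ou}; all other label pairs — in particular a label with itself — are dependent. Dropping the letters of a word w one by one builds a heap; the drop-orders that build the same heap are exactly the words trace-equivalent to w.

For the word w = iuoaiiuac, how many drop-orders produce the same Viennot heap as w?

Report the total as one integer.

3780

piece 0:i — minimal
piece 1:u — minimal
piece 2:o rests on {0:i}
piece 3:a — minimal
piece 4:i rests on {2:o}
piece 5:i rests on {4:i}
piece 6:u rests on {1:u}
piece 7:a rests on {3:a}
piece 8:c — minimal
minimal pieces: {0:i, 1:u, 3:a, 8:c}
ways to finish when only these pieces remain (= sum over removing one remaining piece with nothing left below it):
  1 left: {5}→1  {6}→1  {7}→1  {8}→1
  2 left: {1,6}→1  {3,7}→1  {4,5}→1  {5,6}→2  {5,7}→2  {5,8}→2  {6,7}→2  {6,8}→2  {7,8}→2
  3 left: {1,5,6}→3  {1,6,7}→3  {1,6,8}→3  {2,4,5}→1  {3,5,7}→3  {3,6,7}→3  {3,7,8}→3  {4,5,6}→3  {4,5,7}→3  {4,5,8}→3  {5,6,7}→6  {5,6,8}→6  {5,7,8}→6  {6,7,8}→6
  4 left: {0,2,4,5}→1  {1,3,6,7}→6  {1,4,5,6}→6  {1,5,6,7}→12  {1,5,6,8}→12  {1,6,7,8}→12  {2,4,5,6}→4  {2,4,5,7}→4  {2,4,5,8}→4  {3,4,5,7}→6  {3,5,6,7}→12  {3,5,7,8}→12  {3,6,7,8}→12  {4,5,6,7}→12  {4,5,6,8}→12  {4,5,7,8}→12  {5,6,7,8}→24
  5 left: {0,2,4,5,6}→5  {0,2,4,5,7}→5  {0,2,4,5,8}→5  {1,2,4,5,6}→10  {1,3,5,6,7}→30  {1,3,6,7,8}→30  {1,4,5,6,7}→30  {1,4,5,6,8}→30  {1,5,6,7,8}→60  {2,3,4,5,7}→10  {2,4,5,6,7}→20  {2,4,5,6,8}→20  {2,4,5,7,8}→20  {3,4,5,6,7}→30  {3,4,5,7,8}→30  {3,5,6,7,8}→60  {4,5,6,7,8}→60
  6 left: {0,1,2,4,5,6}→15  {0,2,3,4,5,7}→15  {0,2,4,5,6,7}→30  {0,2,4,5,6,8}→30  {0,2,4,5,7,8}→30  {1,2,4,5,6,7}→60  {1,2,4,5,6,8}→60  {1,3,4,5,6,7}→90  {1,3,5,6,7,8}→180  {1,4,5,6,7,8}→180  {2,3,4,5,6,7}→60  {2,3,4,5,7,8}→60  {2,4,5,6,7,8}→120  {3,4,5,6,7,8}→180
  7 left: {0,1,2,4,5,6,7}→105  {0,1,2,4,5,6,8}→105  {0,2,3,4,5,6,7}→105  {0,2,3,4,5,7,8}→105  {0,2,4,5,6,7,8}→210  {1,2,3,4,5,6,7}→210  {1,2,4,5,6,7,8}→420  {1,3,4,5,6,7,8}→630  {2,3,4,5,6,7,8}→420
  placing 0:i first → 1680 extensions
  placing 1:u first → 840 extensions
  placing 3:a first → 840 extensions
  placing 8:c first → 420 extensions
total linear extensions = 3780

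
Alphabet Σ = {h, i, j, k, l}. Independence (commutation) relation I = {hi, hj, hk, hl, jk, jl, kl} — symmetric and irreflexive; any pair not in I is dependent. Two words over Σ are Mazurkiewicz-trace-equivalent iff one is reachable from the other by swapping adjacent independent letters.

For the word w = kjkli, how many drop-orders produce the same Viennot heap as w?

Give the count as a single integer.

#0=k has no predecessor
#1=j has no predecessor
#2=k depends on [0:k]
#3=l has no predecessor
#4=i depends on [1:j, 2:k, 3:l]
sources: [0:k, 1:j, 3:l]
N(rest) = Σ N(rest − s) over sources s of rest; N(one piece) = 1:
  size 1 → [4]=1
  size 2 → [1,4]=1  [2,4]=1  [3,4]=1
  size 3 → [0,2,4]=1  [1,2,4]=2  [1,3,4]=2  [2,3,4]=2
  first=0(k) contributes 6
  first=1(j) contributes 3
  first=3(l) contributes 3
|[w]| = 12

12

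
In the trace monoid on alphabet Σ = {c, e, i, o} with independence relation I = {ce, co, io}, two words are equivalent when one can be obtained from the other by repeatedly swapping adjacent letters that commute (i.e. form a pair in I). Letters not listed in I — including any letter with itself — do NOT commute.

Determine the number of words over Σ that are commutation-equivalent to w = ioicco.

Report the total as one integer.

piece 0:i — minimal
piece 1:o — minimal
piece 2:i rests on {0:i}
piece 3:c rests on {2:i}
piece 4:c rests on {3:c}
piece 5:o rests on {1:o}
minimal pieces: {0:i, 1:o}
ways to finish when only these pieces remain (= sum over removing one remaining piece with nothing left below it):
  1 left: {4}→1  {5}→1
  2 left: {1,5}→1  {3,4}→1  {4,5}→2
  3 left: {1,4,5}→3  {2,3,4}→1  {3,4,5}→3
  4 left: {0,2,3,4}→1  {1,3,4,5}→6  {2,3,4,5}→4
  placing 0:i first → 10 extensions
  placing 1:o first → 5 extensions
total linear extensions = 15

15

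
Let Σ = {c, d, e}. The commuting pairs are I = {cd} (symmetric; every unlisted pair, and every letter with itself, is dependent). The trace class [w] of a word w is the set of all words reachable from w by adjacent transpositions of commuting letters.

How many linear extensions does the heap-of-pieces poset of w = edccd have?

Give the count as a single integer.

6

0(e) covers ∅
1(d) covers 0:e
2(c) covers 0:e
3(c) covers 2:c
4(d) covers 1:d
floor of heap: 0:e
completions by unplaced set U, small U first (add the entries for U minus each lowest piece of U):
  |U|=1: {3}:1  {4}:1
  |U|=2: {1,4}:1  {2,3}:1  {3,4}:2
  |U|=3: {1,3,4}:3  {2,3,4}:3
  start at 0(e): 6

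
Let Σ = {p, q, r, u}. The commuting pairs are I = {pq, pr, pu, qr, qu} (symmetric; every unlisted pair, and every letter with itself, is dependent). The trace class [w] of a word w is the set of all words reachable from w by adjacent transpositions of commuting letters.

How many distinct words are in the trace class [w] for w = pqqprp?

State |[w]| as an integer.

#0=p has no predecessor
#1=q has no predecessor
#2=q depends on [1:q]
#3=p depends on [0:p]
#4=r has no predecessor
#5=p depends on [3:p]
sources: [0:p, 1:q, 4:r]
N(rest) = Σ N(rest − s) over sources s of rest; N(one piece) = 1:
  size 1 → [2]=1  [4]=1  [5]=1
  size 2 → [1,2]=1  [2,4]=2  [2,5]=2  [3,5]=1  [4,5]=2
  size 3 → [0,3,5]=1  [1,2,4]=3  [1,2,5]=3  [2,3,5]=3  [2,4,5]=6  [3,4,5]=3
  size 4 → [0,2,3,5]=4  [0,3,4,5]=4  [1,2,3,5]=6  [1,2,4,5]=12  [2,3,4,5]=12
  first=0(p) contributes 30
  first=1(q) contributes 20
  first=4(r) contributes 10
|[w]| = 60

60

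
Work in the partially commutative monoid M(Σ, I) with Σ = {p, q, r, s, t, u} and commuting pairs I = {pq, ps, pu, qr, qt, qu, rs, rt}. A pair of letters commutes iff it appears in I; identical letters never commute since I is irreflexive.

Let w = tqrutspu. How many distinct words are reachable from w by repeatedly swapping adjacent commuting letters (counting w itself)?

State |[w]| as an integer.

32

0(t) covers ∅
1(q) covers ∅
2(r) covers ∅
3(u) covers 0:t, 2:r
4(t) covers 3:u
5(s) covers 1:q, 4:t
6(p) covers 4:t
7(u) covers 5:s
floor of heap: 0:t, 1:q, 2:r
completions by unplaced set U, small U first (add the entries for U minus each lowest piece of U):
  |U|=1: {6}:1  {7}:1
  |U|=2: {5,7}:1  {6,7}:2
  |U|=3: {1,5,7}:1  {5,6,7}:3
  |U|=4: {1,5,6,7}:4  {4,5,6,7}:3
  |U|=5: {1,4,5,6,7}:7  {3,4,5,6,7}:3
  |U|=6: {0,3,4,5,6,7}:3  {1,3,4,5,6,7}:10  {2,3,4,5,6,7}:3
  start at 0(t): 13
  start at 1(q): 6
  start at 2(r): 13
sum over floor = 32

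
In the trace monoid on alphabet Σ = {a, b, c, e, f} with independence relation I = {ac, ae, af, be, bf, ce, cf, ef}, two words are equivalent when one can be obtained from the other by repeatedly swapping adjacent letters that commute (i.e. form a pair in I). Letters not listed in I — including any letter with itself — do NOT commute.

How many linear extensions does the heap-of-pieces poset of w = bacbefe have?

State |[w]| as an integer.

210

drop 0:b onto floor
drop 1:a onto {0:b}
drop 2:c onto {0:b}
drop 3:b onto {1:a, 2:c}
drop 4:e onto floor
drop 5:f onto floor
drop 6:e onto {4:e}
ground layer = {0:b, 4:e, 5:f}
drop-orders for the pieces not yet dropped (sum over which currently-grounded one goes next):
  1 to go: {3} 1  {5} 1  {6} 1
  2 to go: {1,3} 1  {2,3} 1  {3,5} 2  {3,6} 2  {4,6} 1  {5,6} 2
  3 to go: {1,2,3} 2  {1,3,5} 3  {1,3,6} 3  {2,3,5} 3  {2,3,6} 3  {3,4,6} 3  {3,5,6} 6  {4,5,6} 3
  4 to go: {0,1,2,3} 2  {1,2,3,5} 8  {1,2,3,6} 8  {1,3,4,6} 6  {1,3,5,6} 12  {2,3,4,6} 6  {2,3,5,6} 12  {3,4,5,6} 12
  5 to go: {0,1,2,3,5} 10  {0,1,2,3,6} 10  {1,2,3,4,6} 20  {1,2,3,5,6} 40  {1,3,4,5,6} 30  {2,3,4,5,6} 30
  if 0:b drops first: 120 orders
  if 4:e drops first: 60 orders
  if 5:f drops first: 30 orders
heap linearizations: 210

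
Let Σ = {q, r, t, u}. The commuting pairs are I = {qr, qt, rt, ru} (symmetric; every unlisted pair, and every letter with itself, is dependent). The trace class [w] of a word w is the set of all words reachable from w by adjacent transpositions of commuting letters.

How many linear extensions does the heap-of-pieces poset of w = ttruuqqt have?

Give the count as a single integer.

#0=t has no predecessor
#1=t depends on [0:t]
#2=r has no predecessor
#3=u depends on [1:t]
#4=u depends on [3:u]
#5=q depends on [4:u]
#6=q depends on [5:q]
#7=t depends on [4:u]
sources: [0:t, 2:r]
N(rest) = Σ N(rest − s) over sources s of rest; N(one piece) = 1:
  size 1 → [2]=1  [6]=1  [7]=1
  size 2 → [2,6]=2  [2,7]=2  [5,6]=1  [6,7]=2
  size 3 → [2,5,6]=3  [2,6,7]=6  [5,6,7]=3
  size 4 → [2,5,6,7]=12  [4,5,6,7]=3
  size 5 → [2,4,5,6,7]=15  [3,4,5,6,7]=3
  size 6 → [1,3,4,5,6,7]=3  [2,3,4,5,6,7]=18
  first=0(t) contributes 21
  first=2(r) contributes 3
|[w]| = 24

24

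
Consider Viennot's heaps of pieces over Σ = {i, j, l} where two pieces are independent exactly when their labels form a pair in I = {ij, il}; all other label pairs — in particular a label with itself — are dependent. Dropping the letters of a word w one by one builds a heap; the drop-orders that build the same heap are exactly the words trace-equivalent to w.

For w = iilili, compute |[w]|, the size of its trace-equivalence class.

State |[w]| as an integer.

piece 0:i — minimal
piece 1:i rests on {0:i}
piece 2:l — minimal
piece 3:i rests on {1:i}
piece 4:l rests on {2:l}
piece 5:i rests on {3:i}
minimal pieces: {0:i, 2:l}
ways to finish when only these pieces remain (= sum over removing one remaining piece with nothing left below it):
  1 left: {4}→1  {5}→1
  2 left: {2,4}→1  {3,5}→1  {4,5}→2
  3 left: {1,3,5}→1  {2,4,5}→3  {3,4,5}→3
  4 left: {0,1,3,5}→1  {1,3,4,5}→4  {2,3,4,5}→6
  placing 0:i first → 10 extensions
  placing 2:l first → 5 extensions
total linear extensions = 15

15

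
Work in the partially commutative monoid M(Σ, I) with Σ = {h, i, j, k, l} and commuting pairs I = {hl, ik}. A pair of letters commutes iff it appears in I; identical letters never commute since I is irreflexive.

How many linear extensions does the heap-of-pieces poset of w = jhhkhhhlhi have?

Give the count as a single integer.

5

drop 0:j onto floor
drop 1:h onto {0:j}
drop 2:h onto {1:h}
drop 3:k onto {2:h}
drop 4:h onto {3:k}
drop 5:h onto {4:h}
drop 6:h onto {5:h}
drop 7:l onto {3:k}
drop 8:h onto {6:h}
drop 9:i onto {7:l, 8:h}
ground layer = {0:j}
drop-orders for the pieces not yet dropped (sum over which currently-grounded one goes next):
  1 to go: {9} 1
  2 to go: {7,9} 1  {8,9} 1
  3 to go: {6,8,9} 1  {7,8,9} 2
  4 to go: {5,6,8,9} 1  {6,7,8,9} 3
  5 to go: {4,5,6,8,9} 1  {5,6,7,8,9} 4
  6 to go: {4,5,6,7,8,9} 5
  7 to go: {3,4,5,6,7,8,9} 5
  8 to go: {2,3,4,5,6,7,8,9} 5
  if 0:j drops first: 5 orders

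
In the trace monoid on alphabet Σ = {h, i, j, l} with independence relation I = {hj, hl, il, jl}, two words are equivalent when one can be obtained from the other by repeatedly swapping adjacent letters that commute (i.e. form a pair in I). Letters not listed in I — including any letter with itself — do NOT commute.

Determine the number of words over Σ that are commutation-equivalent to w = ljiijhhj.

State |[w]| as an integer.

48

#0=l has no predecessor
#1=j has no predecessor
#2=i depends on [1:j]
#3=i depends on [2:i]
#4=j depends on [3:i]
#5=h depends on [3:i]
#6=h depends on [5:h]
#7=j depends on [4:j]
sources: [0:l, 1:j]
N(rest) = Σ N(rest − s) over sources s of rest; N(one piece) = 1:
  size 1 → [0]=1  [6]=1  [7]=1
  size 2 → [0,6]=2  [0,7]=2  [4,7]=1  [5,6]=1  [6,7]=2
  size 3 → [0,4,7]=3  [0,5,6]=3  [0,6,7]=6  [4,6,7]=3  [5,6,7]=3
  size 4 → [0,4,6,7]=12  [0,5,6,7]=12  [4,5,6,7]=6
  size 5 → [0,4,5,6,7]=30  [3,4,5,6,7]=6
  size 6 → [0,3,4,5,6,7]=36  [2,3,4,5,6,7]=6
  first=0(l) contributes 6
  first=1(j) contributes 42
|[w]| = 48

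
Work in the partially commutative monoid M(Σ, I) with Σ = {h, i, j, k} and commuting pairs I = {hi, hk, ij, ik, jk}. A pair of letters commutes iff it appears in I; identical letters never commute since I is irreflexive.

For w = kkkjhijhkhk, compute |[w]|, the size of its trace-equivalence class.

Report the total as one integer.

#0=k has no predecessor
#1=k depends on [0:k]
#2=k depends on [1:k]
#3=j has no predecessor
#4=h depends on [3:j]
#5=i has no predecessor
#6=j depends on [4:h]
#7=h depends on [6:j]
#8=k depends on [2:k]
#9=h depends on [7:h]
#10=k depends on [8:k]
sources: [0:k, 3:j, 5:i]
N(rest) = Σ N(rest − s) over sources s of rest; N(one piece) = 1:
  size 1 → [5]=1  [9]=1  [10]=1
  size 2 → [5,9]=2  [5,10]=2  [7,9]=1  [8,10]=1  [9,10]=2
  size 3 → [2,8,10]=1  [5,7,9]=3  [5,8,10]=3  [5,9,10]=6  [6,7,9]=1  [7,9,10]=3  [8,9,10]=3
  size 4 → [1,2,8,10]=1  [2,5,8,10]=4  [2,8,9,10]=4  [4,6,7,9]=1  [5,6,7,9]=4  [5,7,9,10]=12  [5,8,9,10]=12  [6,7,9,10]=4  [7,8,9,10]=6
  size 5 → [0,1,2,8,10]=1  [1,2,5,8,10]=5  [1,2,8,9,10]=5  [2,5,8,9,10]=20  [2,7,8,9,10]=10  [3,4,6,7,9]=1  [4,5,6,7,9]=5  [4,6,7,9,10]=5  [5,6,7,9,10]=20  [5,7,8,9,10]=30  [6,7,8,9,10]=10
  size 6 → [0,1,2,5,8,10]=6  [0,1,2,8,9,10]=6  [1,2,5,8,9,10]=30  [1,2,7,8,9,10]=15  [2,5,7,8,9,10]=60  [2,6,7,8,9,10]=20  [3,4,5,6,7,9]=6  [3,4,6,7,9,10]=6  [4,5,6,7,9,10]=30  [4,6,7,8,9,10]=15  [5,6,7,8,9,10]=60
  size 7 → [0,1,2,5,8,9,10]=42  [0,1,2,7,8,9,10]=21  [1,2,5,7,8,9,10]=105  [1,2,6,7,8,9,10]=35  [2,4,6,7,8,9,10]=35  [2,5,6,7,8,9,10]=140  [3,4,5,6,7,9,10]=42  [3,4,6,7,8,9,10]=21  [4,5,6,7,8,9,10]=105
  size 8 → [0,1,2,5,7,8,9,10]=168  [0,1,2,6,7,8,9,10]=56  [1,2,4,6,7,8,9,10]=70  [1,2,5,6,7,8,9,10]=280  [2,3,4,6,7,8,9,10]=56  [2,4,5,6,7,8,9,10]=280  [3,4,5,6,7,8,9,10]=168
  size 9 → [0,1,2,4,6,7,8,9,10]=126  [0,1,2,5,6,7,8,9,10]=504  [1,2,3,4,6,7,8,9,10]=126  [1,2,4,5,6,7,8,9,10]=630  [2,3,4,5,6,7,8,9,10]=504
  first=0(k) contributes 1260
  first=3(j) contributes 1260
  first=5(i) contributes 252
|[w]| = 2772

2772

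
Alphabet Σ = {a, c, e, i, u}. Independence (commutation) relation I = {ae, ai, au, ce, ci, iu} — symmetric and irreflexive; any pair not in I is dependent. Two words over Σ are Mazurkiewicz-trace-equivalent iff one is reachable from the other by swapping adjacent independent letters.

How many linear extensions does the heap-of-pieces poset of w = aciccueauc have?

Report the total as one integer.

26

#0=a has no predecessor
#1=c depends on [0:a]
#2=i has no predecessor
#3=c depends on [1:c]
#4=c depends on [3:c]
#5=u depends on [4:c]
#6=e depends on [2:i, 5:u]
#7=a depends on [4:c]
#8=u depends on [6:e]
#9=c depends on [7:a, 8:u]
sources: [0:a, 2:i]
N(rest) = Σ N(rest − s) over sources s of rest; N(one piece) = 1:
  size 1 → [9]=1
  size 2 → [7,9]=1  [8,9]=1
  size 3 → [6,8,9]=1  [7,8,9]=2
  size 4 → [2,6,8,9]=1  [5,6,8,9]=1  [6,7,8,9]=3
  size 5 → [2,5,6,8,9]=2  [2,6,7,8,9]=4  [5,6,7,8,9]=4
  size 6 → [2,5,6,7,8,9]=10  [4,5,6,7,8,9]=4
  size 7 → [2,4,5,6,7,8,9]=14  [3,4,5,6,7,8,9]=4
  size 8 → [1,3,4,5,6,7,8,9]=4  [2,3,4,5,6,7,8,9]=18
  first=0(a) contributes 22
  first=2(i) contributes 4
|[w]| = 26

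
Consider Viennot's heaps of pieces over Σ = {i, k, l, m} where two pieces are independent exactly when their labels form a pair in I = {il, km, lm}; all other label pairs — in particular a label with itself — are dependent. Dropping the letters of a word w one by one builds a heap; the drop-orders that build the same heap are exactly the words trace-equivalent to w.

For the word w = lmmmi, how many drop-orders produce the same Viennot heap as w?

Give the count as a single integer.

piece 0:l — minimal
piece 1:m — minimal
piece 2:m rests on {1:m}
piece 3:m rests on {2:m}
piece 4:i rests on {3:m}
minimal pieces: {0:l, 1:m}
ways to finish when only these pieces remain (= sum over removing one remaining piece with nothing left below it):
  1 left: {0}→1  {4}→1
  2 left: {0,4}→2  {3,4}→1
  3 left: {0,3,4}→3  {2,3,4}→1
  placing 0:l first → 1 extensions
  placing 1:m first → 4 extensions
total linear extensions = 5

5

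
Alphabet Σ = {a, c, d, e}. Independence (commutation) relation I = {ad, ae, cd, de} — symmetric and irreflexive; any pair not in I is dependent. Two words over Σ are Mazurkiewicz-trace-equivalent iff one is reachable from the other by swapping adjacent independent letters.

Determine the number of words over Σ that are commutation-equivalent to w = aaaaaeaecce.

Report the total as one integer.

28

drop 0:a onto floor
drop 1:a onto {0:a}
drop 2:a onto {1:a}
drop 3:a onto {2:a}
drop 4:a onto {3:a}
drop 5:e onto floor
drop 6:a onto {4:a}
drop 7:e onto {5:e}
drop 8:c onto {6:a, 7:e}
drop 9:c onto {8:c}
drop 10:e onto {9:c}
ground layer = {0:a, 5:e}
drop-orders for the pieces not yet dropped (sum over which currently-grounded one goes next):
  1 to go: {10} 1
  2 to go: {9,10} 1
  3 to go: {8,9,10} 1
  4 to go: {6,8,9,10} 1  {7,8,9,10} 1
  5 to go: {4,6,8,9,10} 1  {5,7,8,9,10} 1  {6,7,8,9,10} 2
  6 to go: {3,4,6,8,9,10} 1  {4,6,7,8,9,10} 3  {5,6,7,8,9,10} 3
  7 to go: {2,3,4,6,8,9,10} 1  {3,4,6,7,8,9,10} 4  {4,5,6,7,8,9,10} 6
  8 to go: {1,2,3,4,6,8,9,10} 1  {2,3,4,6,7,8,9,10} 5  {3,4,5,6,7,8,9,10} 10
  9 to go: {0,1,2,3,4,6,8,9,10} 1  {1,2,3,4,6,7,8,9,10} 6  {2,3,4,5,6,7,8,9,10} 15
  if 0:a drops first: 21 orders
  if 5:e drops first: 7 orders
heap linearizations: 28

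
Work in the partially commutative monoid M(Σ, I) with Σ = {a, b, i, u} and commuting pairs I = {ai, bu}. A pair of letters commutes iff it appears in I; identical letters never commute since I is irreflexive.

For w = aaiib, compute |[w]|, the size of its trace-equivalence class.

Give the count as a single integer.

6

#0=a has no predecessor
#1=a depends on [0:a]
#2=i has no predecessor
#3=i depends on [2:i]
#4=b depends on [1:a, 3:i]
sources: [0:a, 2:i]
N(rest) = Σ N(rest − s) over sources s of rest; N(one piece) = 1:
  size 1 → [4]=1
  size 2 → [1,4]=1  [3,4]=1
  size 3 → [0,1,4]=1  [1,3,4]=2  [2,3,4]=1
  first=0(a) contributes 3
  first=2(i) contributes 3
|[w]| = 6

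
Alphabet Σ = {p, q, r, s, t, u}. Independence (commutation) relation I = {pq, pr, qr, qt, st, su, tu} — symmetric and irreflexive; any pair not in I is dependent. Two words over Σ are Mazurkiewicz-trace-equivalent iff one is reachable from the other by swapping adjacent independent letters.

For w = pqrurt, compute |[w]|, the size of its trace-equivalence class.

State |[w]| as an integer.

drop 0:p onto floor
drop 1:q onto floor
drop 2:r onto floor
drop 3:u onto {0:p, 1:q, 2:r}
drop 4:r onto {3:u}
drop 5:t onto {4:r}
ground layer = {0:p, 1:q, 2:r}
drop-orders for the pieces not yet dropped (sum over which currently-grounded one goes next):
  1 to go: {5} 1
  2 to go: {4,5} 1
  3 to go: {3,4,5} 1
  4 to go: {0,3,4,5} 1  {1,3,4,5} 1  {2,3,4,5} 1
  if 0:p drops first: 2 orders
  if 1:q drops first: 2 orders
  if 2:r drops first: 2 orders
heap linearizations: 6

6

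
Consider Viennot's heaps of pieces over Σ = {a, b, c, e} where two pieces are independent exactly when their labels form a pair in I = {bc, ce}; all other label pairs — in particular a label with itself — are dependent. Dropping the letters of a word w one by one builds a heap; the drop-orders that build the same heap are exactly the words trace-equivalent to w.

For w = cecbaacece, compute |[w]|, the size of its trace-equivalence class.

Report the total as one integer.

0(c) covers ∅
1(e) covers ∅
2(c) covers 0:c
3(b) covers 1:e
4(a) covers 2:c, 3:b
5(a) covers 4:a
6(c) covers 5:a
7(e) covers 5:a
8(c) covers 6:c
9(e) covers 7:e
floor of heap: 0:c, 1:e
completions by unplaced set U, small U first (add the entries for U minus each lowest piece of U):
  |U|=1: {8}:1  {9}:1
  |U|=2: {6,8}:1  {7,9}:1  {8,9}:2
  |U|=3: {6,8,9}:3  {7,8,9}:3
  |U|=4: {6,7,8,9}:6
  |U|=5: {5,6,7,8,9}:6
  |U|=6: {4,5,6,7,8,9}:6
  |U|=7: {2,4,5,6,7,8,9}:6  {3,4,5,6,7,8,9}:6
  |U|=8: {0,2,4,5,6,7,8,9}:6  {1,3,4,5,6,7,8,9}:6  {2,3,4,5,6,7,8,9}:12
  start at 0(c): 18
  start at 1(e): 18
sum over floor = 36

36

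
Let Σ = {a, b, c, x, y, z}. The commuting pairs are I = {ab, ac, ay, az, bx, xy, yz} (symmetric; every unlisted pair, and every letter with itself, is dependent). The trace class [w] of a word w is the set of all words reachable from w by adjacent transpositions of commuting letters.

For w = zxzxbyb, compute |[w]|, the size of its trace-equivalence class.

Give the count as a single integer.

4

piece 0:z — minimal
piece 1:x rests on {0:z}
piece 2:z rests on {1:x}
piece 3:x rests on {2:z}
piece 4:b rests on {2:z}
piece 5:y rests on {4:b}
piece 6:b rests on {5:y}
minimal pieces: {0:z}
ways to finish when only these pieces remain (= sum over removing one remaining piece with nothing left below it):
  1 left: {3}→1  {6}→1
  2 left: {3,6}→2  {5,6}→1
  3 left: {3,5,6}→3  {4,5,6}→1
  4 left: {3,4,5,6}→4
  5 left: {2,3,4,5,6}→4
  placing 0:z first → 4 extensions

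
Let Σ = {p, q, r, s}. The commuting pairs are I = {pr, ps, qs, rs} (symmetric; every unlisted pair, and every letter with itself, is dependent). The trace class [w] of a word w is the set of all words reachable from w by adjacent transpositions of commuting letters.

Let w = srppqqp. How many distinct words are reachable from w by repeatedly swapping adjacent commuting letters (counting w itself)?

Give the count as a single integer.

21

piece 0:s — minimal
piece 1:r — minimal
piece 2:p — minimal
piece 3:p rests on {2:p}
piece 4:q rests on {1:r, 3:p}
piece 5:q rests on {4:q}
piece 6:p rests on {5:q}
minimal pieces: {0:s, 1:r, 2:p}
ways to finish when only these pieces remain (= sum over removing one remaining piece with nothing left below it):
  1 left: {0}→1  {6}→1
  2 left: {0,6}→2  {5,6}→1
  3 left: {0,5,6}→3  {4,5,6}→1
  4 left: {0,4,5,6}→4  {1,4,5,6}→1  {3,4,5,6}→1
  5 left: {0,1,4,5,6}→5  {0,3,4,5,6}→5  {1,3,4,5,6}→2  {2,3,4,5,6}→1
  placing 0:s first → 3 extensions
  placing 1:r first → 6 extensions
  placing 2:p first → 12 extensions
total linear extensions = 21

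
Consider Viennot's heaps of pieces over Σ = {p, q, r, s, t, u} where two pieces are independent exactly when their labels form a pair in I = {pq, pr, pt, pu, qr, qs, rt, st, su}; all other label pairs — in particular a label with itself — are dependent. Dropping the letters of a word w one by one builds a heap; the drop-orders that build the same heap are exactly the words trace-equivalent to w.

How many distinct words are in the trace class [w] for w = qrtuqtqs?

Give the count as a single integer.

18

piece 0:q — minimal
piece 1:r — minimal
piece 2:t rests on {0:q}
piece 3:u rests on {1:r, 2:t}
piece 4:q rests on {3:u}
piece 5:t rests on {4:q}
piece 6:q rests on {5:t}
piece 7:s rests on {1:r}
minimal pieces: {0:q, 1:r}
ways to finish when only these pieces remain (= sum over removing one remaining piece with nothing left below it):
  1 left: {6}→1  {7}→1
  2 left: {5,6}→1  {6,7}→2
  3 left: {4,5,6}→1  {5,6,7}→3
  4 left: {3,4,5,6}→1  {4,5,6,7}→4
  5 left: {2,3,4,5,6}→1  {3,4,5,6,7}→5
  6 left: {0,2,3,4,5,6}→1  {1,3,4,5,6,7}→5  {2,3,4,5,6,7}→6
  placing 0:q first → 11 extensions
  placing 1:r first → 7 extensions
total linear extensions = 18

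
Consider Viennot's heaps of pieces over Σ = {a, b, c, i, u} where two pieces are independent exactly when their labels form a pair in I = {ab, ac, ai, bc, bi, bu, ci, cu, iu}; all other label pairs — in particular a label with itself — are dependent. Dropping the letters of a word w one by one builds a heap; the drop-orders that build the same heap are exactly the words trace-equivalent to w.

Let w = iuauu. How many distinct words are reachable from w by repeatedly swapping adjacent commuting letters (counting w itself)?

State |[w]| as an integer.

drop 0:i onto floor
drop 1:u onto floor
drop 2:a onto {1:u}
drop 3:u onto {2:a}
drop 4:u onto {3:u}
ground layer = {0:i, 1:u}
drop-orders for the pieces not yet dropped (sum over which currently-grounded one goes next):
  1 to go: {0} 1  {4} 1
  2 to go: {0,4} 2  {3,4} 1
  3 to go: {0,3,4} 3  {2,3,4} 1
  if 0:i drops first: 1 orders
  if 1:u drops first: 4 orders
heap linearizations: 5

5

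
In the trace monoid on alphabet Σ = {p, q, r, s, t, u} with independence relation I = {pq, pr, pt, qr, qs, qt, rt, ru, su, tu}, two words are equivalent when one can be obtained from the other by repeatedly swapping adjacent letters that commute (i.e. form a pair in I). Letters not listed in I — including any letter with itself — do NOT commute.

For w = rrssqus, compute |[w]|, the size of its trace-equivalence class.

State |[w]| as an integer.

21

piece 0:r — minimal
piece 1:r rests on {0:r}
piece 2:s rests on {1:r}
piece 3:s rests on {2:s}
piece 4:q — minimal
piece 5:u rests on {4:q}
piece 6:s rests on {3:s}
minimal pieces: {0:r, 4:q}
ways to finish when only these pieces remain (= sum over removing one remaining piece with nothing left below it):
  1 left: {5}→1  {6}→1
  2 left: {3,6}→1  {4,5}→1  {5,6}→2
  3 left: {2,3,6}→1  {3,5,6}→3  {4,5,6}→3
  4 left: {1,2,3,6}→1  {2,3,5,6}→4  {3,4,5,6}→6
  5 left: {0,1,2,3,6}→1  {1,2,3,5,6}→5  {2,3,4,5,6}→10
  placing 0:r first → 15 extensions
  placing 4:q first → 6 extensions
total linear extensions = 21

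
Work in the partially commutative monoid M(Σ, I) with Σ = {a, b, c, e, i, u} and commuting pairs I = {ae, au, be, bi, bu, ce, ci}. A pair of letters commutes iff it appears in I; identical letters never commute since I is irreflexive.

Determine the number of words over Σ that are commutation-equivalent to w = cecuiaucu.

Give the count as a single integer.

drop 0:c onto floor
drop 1:e onto floor
drop 2:c onto {0:c}
drop 3:u onto {1:e, 2:c}
drop 4:i onto {3:u}
drop 5:a onto {4:i}
drop 6:u onto {4:i}
drop 7:c onto {5:a, 6:u}
drop 8:u onto {7:c}
ground layer = {0:c, 1:e}
drop-orders for the pieces not yet dropped (sum over which currently-grounded one goes next):
  1 to go: {8} 1
  2 to go: {7,8} 1
  3 to go: {5,7,8} 1  {6,7,8} 1
  4 to go: {5,6,7,8} 2
  5 to go: {4,5,6,7,8} 2
  6 to go: {3,4,5,6,7,8} 2
  7 to go: {1,3,4,5,6,7,8} 2  {2,3,4,5,6,7,8} 2
  if 0:c drops first: 4 orders
  if 1:e drops first: 2 orders
heap linearizations: 6

6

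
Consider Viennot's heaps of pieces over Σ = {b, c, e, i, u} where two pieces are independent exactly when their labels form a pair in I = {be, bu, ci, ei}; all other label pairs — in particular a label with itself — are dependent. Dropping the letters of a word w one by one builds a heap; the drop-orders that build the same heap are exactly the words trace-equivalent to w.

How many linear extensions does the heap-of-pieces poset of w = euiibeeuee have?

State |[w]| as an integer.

#0=e has no predecessor
#1=u depends on [0:e]
#2=i depends on [1:u]
#3=i depends on [2:i]
#4=b depends on [3:i]
#5=e depends on [1:u]
#6=e depends on [5:e]
#7=u depends on [3:i, 6:e]
#8=e depends on [7:u]
#9=e depends on [8:e]
sources: [0:e]
N(rest) = Σ N(rest − s) over sources s of rest; N(one piece) = 1:
  size 1 → [4]=1  [9]=1
  size 2 → [4,9]=2  [8,9]=1
  size 3 → [4,8,9]=3  [7,8,9]=1
  size 4 → [4,7,8,9]=4  [6,7,8,9]=1
  size 5 → [3,4,7,8,9]=4  [4,6,7,8,9]=5  [5,6,7,8,9]=1
  size 6 → [2,3,4,7,8,9]=4  [3,4,6,7,8,9]=9  [4,5,6,7,8,9]=6
  size 7 → [2,3,4,6,7,8,9]=13  [3,4,5,6,7,8,9]=15
  size 8 → [2,3,4,5,6,7,8,9]=28
  first=0(e) contributes 28

28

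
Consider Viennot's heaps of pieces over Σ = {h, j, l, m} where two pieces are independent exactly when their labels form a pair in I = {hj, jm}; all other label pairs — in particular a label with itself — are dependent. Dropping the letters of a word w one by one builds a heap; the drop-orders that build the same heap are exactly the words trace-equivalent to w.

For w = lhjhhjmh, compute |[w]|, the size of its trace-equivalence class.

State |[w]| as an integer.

drop 0:l onto floor
drop 1:h onto {0:l}
drop 2:j onto {0:l}
drop 3:h onto {1:h}
drop 4:h onto {3:h}
drop 5:j onto {2:j}
drop 6:m onto {4:h}
drop 7:h onto {6:m}
ground layer = {0:l}
drop-orders for the pieces not yet dropped (sum over which currently-grounded one goes next):
  1 to go: {5} 1  {7} 1
  2 to go: {2,5} 1  {5,7} 2  {6,7} 1
  3 to go: {2,5,7} 3  {4,6,7} 1  {5,6,7} 3
  4 to go: {2,5,6,7} 6  {3,4,6,7} 1  {4,5,6,7} 4
  5 to go: {1,3,4,6,7} 1  {2,4,5,6,7} 10  {3,4,5,6,7} 5
  6 to go: {1,3,4,5,6,7} 6  {2,3,4,5,6,7} 15
  if 0:l drops first: 21 orders

21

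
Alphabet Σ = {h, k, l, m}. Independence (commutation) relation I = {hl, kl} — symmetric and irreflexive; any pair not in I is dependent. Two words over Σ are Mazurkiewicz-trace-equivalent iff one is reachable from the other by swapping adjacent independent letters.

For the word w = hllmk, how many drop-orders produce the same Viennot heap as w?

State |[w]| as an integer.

3

#0=h has no predecessor
#1=l has no predecessor
#2=l depends on [1:l]
#3=m depends on [0:h, 2:l]
#4=k depends on [3:m]
sources: [0:h, 1:l]
N(rest) = Σ N(rest − s) over sources s of rest; N(one piece) = 1:
  size 1 → [4]=1
  size 2 → [3,4]=1
  size 3 → [0,3,4]=1  [2,3,4]=1
  first=0(h) contributes 1
  first=1(l) contributes 2
|[w]| = 3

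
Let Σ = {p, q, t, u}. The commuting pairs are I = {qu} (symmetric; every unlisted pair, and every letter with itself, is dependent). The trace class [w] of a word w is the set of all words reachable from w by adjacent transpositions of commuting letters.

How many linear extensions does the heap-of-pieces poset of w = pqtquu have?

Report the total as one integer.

3

piece 0:p — minimal
piece 1:q rests on {0:p}
piece 2:t rests on {1:q}
piece 3:q rests on {2:t}
piece 4:u rests on {2:t}
piece 5:u rests on {4:u}
minimal pieces: {0:p}
ways to finish when only these pieces remain (= sum over removing one remaining piece with nothing left below it):
  1 left: {3}→1  {5}→1
  2 left: {3,5}→2  {4,5}→1
  3 left: {3,4,5}→3
  4 left: {2,3,4,5}→3
  placing 0:p first → 3 extensions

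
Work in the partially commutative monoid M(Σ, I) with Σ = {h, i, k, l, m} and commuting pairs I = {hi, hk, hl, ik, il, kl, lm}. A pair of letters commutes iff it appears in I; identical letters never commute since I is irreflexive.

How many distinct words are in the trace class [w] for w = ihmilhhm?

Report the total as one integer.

48

0(i) covers ∅
1(h) covers ∅
2(m) covers 0:i, 1:h
3(i) covers 2:m
4(l) covers ∅
5(h) covers 2:m
6(h) covers 5:h
7(m) covers 3:i, 6:h
floor of heap: 0:i, 1:h, 4:l
completions by unplaced set U, small U first (add the entries for U minus each lowest piece of U):
  |U|=1: {4}:1  {7}:1
  |U|=2: {3,7}:1  {4,7}:2  {6,7}:1
  |U|=3: {3,4,7}:3  {3,6,7}:2  {4,6,7}:3  {5,6,7}:1
  |U|=4: {3,4,6,7}:8  {3,5,6,7}:3  {4,5,6,7}:4
  |U|=5: {2,3,5,6,7}:3  {3,4,5,6,7}:15
  |U|=6: {0,2,3,5,6,7}:3  {1,2,3,5,6,7}:3  {2,3,4,5,6,7}:18
  start at 0(i): 21
  start at 1(h): 21
  start at 4(l): 6
sum over floor = 48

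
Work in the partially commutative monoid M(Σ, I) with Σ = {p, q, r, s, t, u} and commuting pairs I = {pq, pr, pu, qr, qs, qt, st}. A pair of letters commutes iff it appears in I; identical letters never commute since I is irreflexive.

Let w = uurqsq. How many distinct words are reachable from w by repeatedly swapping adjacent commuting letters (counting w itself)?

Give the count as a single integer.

0(u) covers ∅
1(u) covers 0:u
2(r) covers 1:u
3(q) covers 1:u
4(s) covers 2:r
5(q) covers 3:q
floor of heap: 0:u
completions by unplaced set U, small U first (add the entries for U minus each lowest piece of U):
  |U|=1: {4}:1  {5}:1
  |U|=2: {2,4}:1  {3,5}:1  {4,5}:2
  |U|=3: {2,4,5}:3  {3,4,5}:3
  |U|=4: {2,3,4,5}:6
  start at 0(u): 6

6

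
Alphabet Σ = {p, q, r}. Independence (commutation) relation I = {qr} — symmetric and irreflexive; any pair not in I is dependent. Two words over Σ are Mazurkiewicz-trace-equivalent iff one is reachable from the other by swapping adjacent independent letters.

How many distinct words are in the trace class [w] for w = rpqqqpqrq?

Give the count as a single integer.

drop 0:r onto floor
drop 1:p onto {0:r}
drop 2:q onto {1:p}
drop 3:q onto {2:q}
drop 4:q onto {3:q}
drop 5:p onto {4:q}
drop 6:q onto {5:p}
drop 7:r onto {5:p}
drop 8:q onto {6:q}
ground layer = {0:r}
drop-orders for the pieces not yet dropped (sum over which currently-grounded one goes next):
  1 to go: {7} 1  {8} 1
  2 to go: {6,8} 1  {7,8} 2
  3 to go: {6,7,8} 3
  4 to go: {5,6,7,8} 3
  5 to go: {4,5,6,7,8} 3
  6 to go: {3,4,5,6,7,8} 3
  7 to go: {2,3,4,5,6,7,8} 3
  if 0:r drops first: 3 orders

3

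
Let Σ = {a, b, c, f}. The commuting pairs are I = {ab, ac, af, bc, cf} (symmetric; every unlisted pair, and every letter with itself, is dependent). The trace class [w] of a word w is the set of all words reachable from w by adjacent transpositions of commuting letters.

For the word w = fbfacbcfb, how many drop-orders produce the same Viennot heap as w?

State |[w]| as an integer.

drop 0:f onto floor
drop 1:b onto {0:f}
drop 2:f onto {1:b}
drop 3:a onto floor
drop 4:c onto floor
drop 5:b onto {2:f}
drop 6:c onto {4:c}
drop 7:f onto {5:b}
drop 8:b onto {7:f}
ground layer = {0:f, 3:a, 4:c}
drop-orders for the pieces not yet dropped (sum over which currently-grounded one goes next):
  1 to go: {3} 1  {6} 1  {8} 1
  2 to go: {3,6} 2  {3,8} 2  {4,6} 1  {6,8} 2  {7,8} 1
  3 to go: {3,4,6} 3  {3,6,8} 6  {3,7,8} 3  {4,6,8} 3  {5,7,8} 1  {6,7,8} 3
  4 to go: {2,5,7,8} 1  {3,4,6,8} 12  {3,5,7,8} 4  {3,6,7,8} 12  {4,6,7,8} 6  {5,6,7,8} 4
  5 to go: {1,2,5,7,8} 1  {2,3,5,7,8} 5  {2,5,6,7,8} 5  {3,4,6,7,8} 30  {3,5,6,7,8} 20  {4,5,6,7,8} 10
  6 to go: {0,1,2,5,7,8} 1  {1,2,3,5,7,8} 6  {1,2,5,6,7,8} 6  {2,3,5,6,7,8} 30  {2,4,5,6,7,8} 15  {3,4,5,6,7,8} 60
  7 to go: {0,1,2,3,5,7,8} 7  {0,1,2,5,6,7,8} 7  {1,2,3,5,6,7,8} 42  {1,2,4,5,6,7,8} 21  {2,3,4,5,6,7,8} 105
  if 0:f drops first: 168 orders
  if 3:a drops first: 28 orders
  if 4:c drops first: 56 orders
heap linearizations: 252

252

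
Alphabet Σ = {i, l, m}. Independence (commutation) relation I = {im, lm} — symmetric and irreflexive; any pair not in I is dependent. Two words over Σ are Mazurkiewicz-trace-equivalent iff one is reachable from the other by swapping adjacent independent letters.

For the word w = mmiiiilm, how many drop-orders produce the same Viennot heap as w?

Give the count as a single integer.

56

piece 0:m — minimal
piece 1:m rests on {0:m}
piece 2:i — minimal
piece 3:i rests on {2:i}
piece 4:i rests on {3:i}
piece 5:i rests on {4:i}
piece 6:l rests on {5:i}
piece 7:m rests on {1:m}
minimal pieces: {0:m, 2:i}
ways to finish when only these pieces remain (= sum over removing one remaining piece with nothing left below it):
  1 left: {6}→1  {7}→1
  2 left: {1,7}→1  {5,6}→1  {6,7}→2
  3 left: {0,1,7}→1  {1,6,7}→3  {4,5,6}→1  {5,6,7}→3
  4 left: {0,1,6,7}→4  {1,5,6,7}→6  {3,4,5,6}→1  {4,5,6,7}→4
  5 left: {0,1,5,6,7}→10  {1,4,5,6,7}→10  {2,3,4,5,6}→1  {3,4,5,6,7}→5
  6 left: {0,1,4,5,6,7}→20  {1,3,4,5,6,7}→15  {2,3,4,5,6,7}→6
  placing 0:m first → 21 extensions
  placing 2:i first → 35 extensions
total linear extensions = 56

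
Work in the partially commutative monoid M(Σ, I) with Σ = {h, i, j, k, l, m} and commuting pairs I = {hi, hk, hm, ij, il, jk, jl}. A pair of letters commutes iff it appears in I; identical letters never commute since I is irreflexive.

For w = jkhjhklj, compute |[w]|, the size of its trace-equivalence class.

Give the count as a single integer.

36

drop 0:j onto floor
drop 1:k onto floor
drop 2:h onto {0:j}
drop 3:j onto {2:h}
drop 4:h onto {3:j}
drop 5:k onto {1:k}
drop 6:l onto {4:h, 5:k}
drop 7:j onto {4:h}
ground layer = {0:j, 1:k}
drop-orders for the pieces not yet dropped (sum over which currently-grounded one goes next):
  1 to go: {6} 1  {7} 1
  2 to go: {5,6} 1  {6,7} 2
  3 to go: {1,5,6} 1  {4,6,7} 2  {5,6,7} 3
  4 to go: {1,5,6,7} 4  {3,4,6,7} 2  {4,5,6,7} 5
  5 to go: {1,4,5,6,7} 9  {2,3,4,6,7} 2  {3,4,5,6,7} 7
  6 to go: {0,2,3,4,6,7} 2  {1,3,4,5,6,7} 16  {2,3,4,5,6,7} 9
  if 0:j drops first: 25 orders
  if 1:k drops first: 11 orders
heap linearizations: 36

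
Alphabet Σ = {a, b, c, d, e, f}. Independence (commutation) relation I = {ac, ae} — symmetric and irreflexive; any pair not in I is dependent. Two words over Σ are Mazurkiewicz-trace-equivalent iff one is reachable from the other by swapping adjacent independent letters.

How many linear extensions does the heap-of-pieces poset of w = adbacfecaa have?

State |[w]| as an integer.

0(a) covers ∅
1(d) covers 0:a
2(b) covers 1:d
3(a) covers 2:b
4(c) covers 2:b
5(f) covers 3:a, 4:c
6(e) covers 5:f
7(c) covers 6:e
8(a) covers 5:f
9(a) covers 8:a
floor of heap: 0:a
completions by unplaced set U, small U first (add the entries for U minus each lowest piece of U):
  |U|=1: {7}:1  {9}:1
  |U|=2: {6,7}:1  {7,9}:2  {8,9}:1
  |U|=3: {6,7,9}:3  {7,8,9}:3
  |U|=4: {6,7,8,9}:6
  |U|=5: {5,6,7,8,9}:6
  |U|=6: {3,5,6,7,8,9}:6  {4,5,6,7,8,9}:6
  |U|=7: {3,4,5,6,7,8,9}:12
  |U|=8: {2,3,4,5,6,7,8,9}:12
  start at 0(a): 12

12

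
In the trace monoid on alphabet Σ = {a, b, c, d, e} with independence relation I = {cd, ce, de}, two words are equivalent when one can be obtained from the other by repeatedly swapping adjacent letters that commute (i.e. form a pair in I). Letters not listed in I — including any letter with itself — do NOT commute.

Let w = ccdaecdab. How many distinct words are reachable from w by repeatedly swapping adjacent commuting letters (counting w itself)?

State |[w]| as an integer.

18

#0=c has no predecessor
#1=c depends on [0:c]
#2=d has no predecessor
#3=a depends on [1:c, 2:d]
#4=e depends on [3:a]
#5=c depends on [3:a]
#6=d depends on [3:a]
#7=a depends on [4:e, 5:c, 6:d]
#8=b depends on [7:a]
sources: [0:c, 2:d]
N(rest) = Σ N(rest − s) over sources s of rest; N(one piece) = 1:
  size 1 → [8]=1
  size 2 → [7,8]=1
  size 3 → [4,7,8]=1  [5,7,8]=1  [6,7,8]=1
  size 4 → [4,5,7,8]=2  [4,6,7,8]=2  [5,6,7,8]=2
  size 5 → [4,5,6,7,8]=6
  size 6 → [3,4,5,6,7,8]=6
  size 7 → [1,3,4,5,6,7,8]=6  [2,3,4,5,6,7,8]=6
  first=0(c) contributes 12
  first=2(d) contributes 6
|[w]| = 18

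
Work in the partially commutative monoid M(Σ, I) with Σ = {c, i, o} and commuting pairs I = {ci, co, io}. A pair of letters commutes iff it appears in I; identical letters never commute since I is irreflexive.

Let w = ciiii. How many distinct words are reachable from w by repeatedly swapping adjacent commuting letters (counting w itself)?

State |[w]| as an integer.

drop 0:c onto floor
drop 1:i onto floor
drop 2:i onto {1:i}
drop 3:i onto {2:i}
drop 4:i onto {3:i}
ground layer = {0:c, 1:i}
drop-orders for the pieces not yet dropped (sum over which currently-grounded one goes next):
  1 to go: {0} 1  {4} 1
  2 to go: {0,4} 2  {3,4} 1
  3 to go: {0,3,4} 3  {2,3,4} 1
  if 0:c drops first: 1 orders
  if 1:i drops first: 4 orders
heap linearizations: 5

5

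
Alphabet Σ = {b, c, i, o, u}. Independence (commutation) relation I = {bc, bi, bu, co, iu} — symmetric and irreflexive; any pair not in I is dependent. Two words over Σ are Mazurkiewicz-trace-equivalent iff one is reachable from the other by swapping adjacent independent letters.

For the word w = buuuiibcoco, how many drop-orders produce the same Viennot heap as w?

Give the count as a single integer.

piece 0:b — minimal
piece 1:u — minimal
piece 2:u rests on {1:u}
piece 3:u rests on {2:u}
piece 4:i — minimal
piece 5:i rests on {4:i}
piece 6:b rests on {0:b}
piece 7:c rests on {3:u, 5:i}
piece 8:o rests on {3:u, 5:i, 6:b}
piece 9:c rests on {7:c}
piece 10:o rests on {8:o}
minimal pieces: {0:b, 1:u, 4:i}
ways to finish when only these pieces remain (= sum over removing one remaining piece with nothing left below it):
  1 left: {9}→1  {10}→1
  2 left: {7,9}→1  {8,10}→1  {9,10}→2
  3 left: {6,8,10}→1  {7,9,10}→3  {8,9,10}→3
  4 left: {0,6,8,10}→1  {6,8,9,10}→4  {7,8,9,10}→6
  5 left: {0,6,8,9,10}→5  {3,7,8,9,10}→6  {5,7,8,9,10}→6  {6,7,8,9,10}→10
  6 left: {0,6,7,8,9,10}→15  {2,3,7,8,9,10}→6  {3,5,7,8,9,10}→12  {3,6,7,8,9,10}→16  {4,5,7,8,9,10}→6  {5,6,7,8,9,10}→16
  7 left: {0,3,6,7,8,9,10}→31  {0,5,6,7,8,9,10}→31  {1,2,3,7,8,9,10}→6  {2,3,5,7,8,9,10}→18  {2,3,6,7,8,9,10}→22  {3,4,5,7,8,9,10}→18  {3,5,6,7,8,9,10}→44  {4,5,6,7,8,9,10}→22
  8 left: {0,2,3,6,7,8,9,10}→53  {0,3,5,6,7,8,9,10}→106  {0,4,5,6,7,8,9,10}→53  {1,2,3,5,7,8,9,10}→24  {1,2,3,6,7,8,9,10}→28  {2,3,4,5,7,8,9,10}→36  {2,3,5,6,7,8,9,10}→84  {3,4,5,6,7,8,9,10}→84
  9 left: {0,1,2,3,6,7,8,9,10}→81  {0,2,3,5,6,7,8,9,10}→243  {0,3,4,5,6,7,8,9,10}→243  {1,2,3,4,5,7,8,9,10}→60  {1,2,3,5,6,7,8,9,10}→136  {2,3,4,5,6,7,8,9,10}→204
  placing 0:b first → 400 extensions
  placing 1:u first → 690 extensions
  placing 4:i first → 460 extensions
total linear extensions = 1550

1550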